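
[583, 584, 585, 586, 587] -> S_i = 583 + 1*i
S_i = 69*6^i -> [69, 414, 2484, 14904, 89424]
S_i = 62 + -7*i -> [62, 55, 48, 41, 34]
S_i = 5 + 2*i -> [5, 7, 9, 11, 13]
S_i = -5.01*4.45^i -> [-5.01, -22.29, -99.21, -441.49, -1964.62]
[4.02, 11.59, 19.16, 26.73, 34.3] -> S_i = 4.02 + 7.57*i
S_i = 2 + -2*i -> [2, 0, -2, -4, -6]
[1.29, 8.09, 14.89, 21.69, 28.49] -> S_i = 1.29 + 6.80*i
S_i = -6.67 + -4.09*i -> [-6.67, -10.76, -14.85, -18.94, -23.03]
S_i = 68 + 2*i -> [68, 70, 72, 74, 76]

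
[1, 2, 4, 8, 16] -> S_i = 1*2^i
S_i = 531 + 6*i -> [531, 537, 543, 549, 555]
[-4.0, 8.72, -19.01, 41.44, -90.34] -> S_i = -4.00*(-2.18)^i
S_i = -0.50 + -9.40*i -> [-0.5, -9.9, -19.3, -28.7, -38.1]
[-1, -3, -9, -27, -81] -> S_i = -1*3^i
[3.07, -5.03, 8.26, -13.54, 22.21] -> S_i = 3.07*(-1.64)^i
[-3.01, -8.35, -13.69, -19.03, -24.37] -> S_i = -3.01 + -5.34*i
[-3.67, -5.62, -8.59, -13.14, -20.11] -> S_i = -3.67*1.53^i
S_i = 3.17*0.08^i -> [3.17, 0.25, 0.02, 0.0, 0.0]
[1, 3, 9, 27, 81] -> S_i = 1*3^i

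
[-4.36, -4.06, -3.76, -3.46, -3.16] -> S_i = -4.36 + 0.30*i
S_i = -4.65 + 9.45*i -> [-4.65, 4.8, 14.25, 23.7, 33.15]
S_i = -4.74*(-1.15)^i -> [-4.74, 5.45, -6.27, 7.21, -8.29]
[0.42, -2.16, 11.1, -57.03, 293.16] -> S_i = 0.42*(-5.14)^i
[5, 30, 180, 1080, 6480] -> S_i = 5*6^i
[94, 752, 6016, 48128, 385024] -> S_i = 94*8^i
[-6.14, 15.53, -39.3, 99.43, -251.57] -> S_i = -6.14*(-2.53)^i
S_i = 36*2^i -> [36, 72, 144, 288, 576]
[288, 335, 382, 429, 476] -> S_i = 288 + 47*i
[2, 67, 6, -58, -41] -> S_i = Random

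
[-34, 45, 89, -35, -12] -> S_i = Random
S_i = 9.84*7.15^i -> [9.84, 70.36, 503.05, 3596.77, 25716.94]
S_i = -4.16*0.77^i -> [-4.16, -3.2, -2.47, -1.9, -1.46]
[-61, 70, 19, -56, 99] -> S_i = Random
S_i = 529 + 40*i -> [529, 569, 609, 649, 689]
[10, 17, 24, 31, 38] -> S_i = 10 + 7*i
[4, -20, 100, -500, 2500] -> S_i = 4*-5^i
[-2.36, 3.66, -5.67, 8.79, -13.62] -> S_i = -2.36*(-1.55)^i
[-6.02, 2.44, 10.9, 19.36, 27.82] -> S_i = -6.02 + 8.46*i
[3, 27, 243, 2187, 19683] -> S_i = 3*9^i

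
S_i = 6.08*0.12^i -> [6.08, 0.73, 0.09, 0.01, 0.0]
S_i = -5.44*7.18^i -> [-5.44, -39.06, -280.45, -2013.6, -14457.62]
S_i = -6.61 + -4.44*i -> [-6.61, -11.05, -15.49, -19.93, -24.37]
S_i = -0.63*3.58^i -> [-0.63, -2.26, -8.07, -28.91, -103.48]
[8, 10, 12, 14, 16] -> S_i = 8 + 2*i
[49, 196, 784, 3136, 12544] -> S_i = 49*4^i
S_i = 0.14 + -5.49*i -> [0.14, -5.35, -10.84, -16.33, -21.82]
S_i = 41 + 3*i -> [41, 44, 47, 50, 53]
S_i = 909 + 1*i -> [909, 910, 911, 912, 913]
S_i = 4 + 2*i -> [4, 6, 8, 10, 12]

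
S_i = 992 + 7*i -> [992, 999, 1006, 1013, 1020]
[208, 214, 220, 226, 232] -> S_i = 208 + 6*i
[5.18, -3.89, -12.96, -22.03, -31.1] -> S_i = 5.18 + -9.07*i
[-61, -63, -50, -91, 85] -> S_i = Random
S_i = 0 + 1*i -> [0, 1, 2, 3, 4]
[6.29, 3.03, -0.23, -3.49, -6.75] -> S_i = 6.29 + -3.26*i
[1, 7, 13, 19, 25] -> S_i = 1 + 6*i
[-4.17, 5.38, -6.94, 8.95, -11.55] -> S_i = -4.17*(-1.29)^i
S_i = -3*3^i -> [-3, -9, -27, -81, -243]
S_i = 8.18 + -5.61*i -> [8.18, 2.57, -3.04, -8.65, -14.26]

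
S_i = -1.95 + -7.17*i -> [-1.95, -9.12, -16.29, -23.46, -30.63]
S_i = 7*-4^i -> [7, -28, 112, -448, 1792]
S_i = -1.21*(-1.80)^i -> [-1.21, 2.18, -3.92, 7.06, -12.7]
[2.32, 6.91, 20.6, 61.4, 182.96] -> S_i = 2.32*2.98^i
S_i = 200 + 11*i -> [200, 211, 222, 233, 244]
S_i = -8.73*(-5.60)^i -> [-8.73, 48.89, -273.77, 1533.13, -8585.52]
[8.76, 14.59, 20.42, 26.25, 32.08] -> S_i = 8.76 + 5.83*i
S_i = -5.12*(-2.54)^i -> [-5.12, 13.0, -33.03, 83.9, -213.11]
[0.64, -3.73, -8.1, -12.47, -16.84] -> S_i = 0.64 + -4.37*i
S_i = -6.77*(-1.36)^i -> [-6.77, 9.21, -12.52, 17.03, -23.16]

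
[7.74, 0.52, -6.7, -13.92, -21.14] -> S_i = 7.74 + -7.22*i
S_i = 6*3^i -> [6, 18, 54, 162, 486]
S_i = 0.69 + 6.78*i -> [0.69, 7.47, 14.25, 21.03, 27.81]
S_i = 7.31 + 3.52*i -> [7.31, 10.83, 14.35, 17.87, 21.39]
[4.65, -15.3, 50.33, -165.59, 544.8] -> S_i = 4.65*(-3.29)^i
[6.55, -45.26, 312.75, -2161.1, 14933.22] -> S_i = 6.55*(-6.91)^i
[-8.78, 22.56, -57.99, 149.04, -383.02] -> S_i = -8.78*(-2.57)^i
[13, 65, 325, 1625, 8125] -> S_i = 13*5^i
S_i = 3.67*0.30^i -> [3.67, 1.1, 0.33, 0.1, 0.03]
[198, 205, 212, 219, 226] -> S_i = 198 + 7*i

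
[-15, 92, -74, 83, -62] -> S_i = Random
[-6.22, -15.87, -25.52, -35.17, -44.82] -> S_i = -6.22 + -9.65*i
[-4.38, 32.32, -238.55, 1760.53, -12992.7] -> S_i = -4.38*(-7.38)^i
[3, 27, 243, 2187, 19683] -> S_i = 3*9^i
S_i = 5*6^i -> [5, 30, 180, 1080, 6480]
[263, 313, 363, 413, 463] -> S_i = 263 + 50*i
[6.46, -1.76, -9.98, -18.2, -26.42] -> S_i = 6.46 + -8.22*i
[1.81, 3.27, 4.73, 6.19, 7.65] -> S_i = 1.81 + 1.46*i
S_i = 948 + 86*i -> [948, 1034, 1120, 1206, 1292]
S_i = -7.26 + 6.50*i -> [-7.26, -0.76, 5.74, 12.24, 18.74]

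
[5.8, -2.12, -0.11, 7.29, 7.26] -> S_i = Random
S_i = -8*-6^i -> [-8, 48, -288, 1728, -10368]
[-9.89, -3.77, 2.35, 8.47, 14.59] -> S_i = -9.89 + 6.12*i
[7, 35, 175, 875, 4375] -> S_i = 7*5^i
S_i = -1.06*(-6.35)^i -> [-1.06, 6.73, -42.74, 271.41, -1723.46]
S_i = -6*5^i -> [-6, -30, -150, -750, -3750]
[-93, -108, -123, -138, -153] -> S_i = -93 + -15*i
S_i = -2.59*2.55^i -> [-2.59, -6.6, -16.84, -42.95, -109.51]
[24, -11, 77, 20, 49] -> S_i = Random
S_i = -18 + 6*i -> [-18, -12, -6, 0, 6]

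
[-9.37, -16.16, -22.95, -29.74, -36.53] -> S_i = -9.37 + -6.79*i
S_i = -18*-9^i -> [-18, 162, -1458, 13122, -118098]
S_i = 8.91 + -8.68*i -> [8.91, 0.23, -8.45, -17.13, -25.81]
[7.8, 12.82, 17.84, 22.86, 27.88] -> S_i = 7.80 + 5.02*i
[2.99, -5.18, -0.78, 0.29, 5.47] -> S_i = Random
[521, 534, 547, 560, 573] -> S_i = 521 + 13*i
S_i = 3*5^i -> [3, 15, 75, 375, 1875]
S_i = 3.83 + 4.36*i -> [3.83, 8.19, 12.55, 16.91, 21.27]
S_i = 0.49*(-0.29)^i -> [0.49, -0.14, 0.04, -0.01, 0.0]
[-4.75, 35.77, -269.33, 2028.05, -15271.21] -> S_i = -4.75*(-7.53)^i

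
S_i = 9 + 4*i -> [9, 13, 17, 21, 25]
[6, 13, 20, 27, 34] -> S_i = 6 + 7*i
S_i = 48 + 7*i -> [48, 55, 62, 69, 76]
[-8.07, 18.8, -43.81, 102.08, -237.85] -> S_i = -8.07*(-2.33)^i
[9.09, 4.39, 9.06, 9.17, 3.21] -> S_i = Random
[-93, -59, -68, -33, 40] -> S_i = Random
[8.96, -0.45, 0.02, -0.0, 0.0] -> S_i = 8.96*(-0.05)^i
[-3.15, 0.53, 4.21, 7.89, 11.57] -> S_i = -3.15 + 3.68*i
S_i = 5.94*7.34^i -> [5.94, 43.6, 320.02, 2348.95, 17241.33]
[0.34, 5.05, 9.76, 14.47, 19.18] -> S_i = 0.34 + 4.71*i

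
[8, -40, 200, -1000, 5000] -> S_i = 8*-5^i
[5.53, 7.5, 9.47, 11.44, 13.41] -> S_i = 5.53 + 1.97*i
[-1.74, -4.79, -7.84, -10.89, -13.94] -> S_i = -1.74 + -3.05*i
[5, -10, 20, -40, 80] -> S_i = 5*-2^i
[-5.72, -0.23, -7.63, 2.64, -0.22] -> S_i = Random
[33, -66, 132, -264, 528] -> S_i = 33*-2^i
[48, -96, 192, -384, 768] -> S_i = 48*-2^i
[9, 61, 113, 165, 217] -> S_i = 9 + 52*i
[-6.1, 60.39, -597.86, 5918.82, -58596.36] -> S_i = -6.10*(-9.90)^i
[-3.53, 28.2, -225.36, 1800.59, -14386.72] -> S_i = -3.53*(-7.99)^i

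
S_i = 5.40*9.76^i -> [5.4, 52.7, 514.39, 5020.46, 48999.66]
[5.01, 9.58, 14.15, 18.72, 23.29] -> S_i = 5.01 + 4.57*i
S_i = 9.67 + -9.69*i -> [9.67, -0.02, -9.71, -19.4, -29.09]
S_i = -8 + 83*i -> [-8, 75, 158, 241, 324]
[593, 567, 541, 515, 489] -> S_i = 593 + -26*i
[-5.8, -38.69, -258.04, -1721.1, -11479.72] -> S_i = -5.80*6.67^i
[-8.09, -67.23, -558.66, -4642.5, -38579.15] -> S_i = -8.09*8.31^i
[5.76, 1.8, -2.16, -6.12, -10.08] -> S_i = 5.76 + -3.96*i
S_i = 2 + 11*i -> [2, 13, 24, 35, 46]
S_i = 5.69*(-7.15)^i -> [5.69, -40.68, 290.89, -2079.84, 14870.87]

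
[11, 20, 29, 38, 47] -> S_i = 11 + 9*i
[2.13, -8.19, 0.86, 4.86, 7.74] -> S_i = Random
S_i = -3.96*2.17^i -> [-3.96, -8.59, -18.65, -40.46, -87.81]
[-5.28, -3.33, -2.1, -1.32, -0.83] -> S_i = -5.28*0.63^i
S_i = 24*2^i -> [24, 48, 96, 192, 384]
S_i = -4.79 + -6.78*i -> [-4.79, -11.57, -18.35, -25.13, -31.91]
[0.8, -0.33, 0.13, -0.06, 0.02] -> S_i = 0.80*(-0.41)^i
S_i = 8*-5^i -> [8, -40, 200, -1000, 5000]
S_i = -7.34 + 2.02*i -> [-7.34, -5.32, -3.3, -1.28, 0.74]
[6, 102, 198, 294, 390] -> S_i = 6 + 96*i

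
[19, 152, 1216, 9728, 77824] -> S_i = 19*8^i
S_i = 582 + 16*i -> [582, 598, 614, 630, 646]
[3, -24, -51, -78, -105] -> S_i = 3 + -27*i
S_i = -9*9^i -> [-9, -81, -729, -6561, -59049]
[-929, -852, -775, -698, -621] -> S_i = -929 + 77*i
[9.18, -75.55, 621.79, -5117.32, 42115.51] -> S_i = 9.18*(-8.23)^i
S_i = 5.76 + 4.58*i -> [5.76, 10.34, 14.92, 19.5, 24.08]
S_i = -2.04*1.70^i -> [-2.04, -3.47, -5.9, -10.02, -17.04]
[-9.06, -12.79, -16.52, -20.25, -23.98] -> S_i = -9.06 + -3.73*i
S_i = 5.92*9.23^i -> [5.92, 54.64, 504.34, 4655.08, 42966.35]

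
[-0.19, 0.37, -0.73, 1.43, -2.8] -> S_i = -0.19*(-1.96)^i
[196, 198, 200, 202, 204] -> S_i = 196 + 2*i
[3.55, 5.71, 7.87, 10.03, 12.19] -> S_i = 3.55 + 2.16*i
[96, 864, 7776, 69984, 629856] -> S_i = 96*9^i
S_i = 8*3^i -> [8, 24, 72, 216, 648]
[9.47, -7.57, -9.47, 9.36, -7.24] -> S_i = Random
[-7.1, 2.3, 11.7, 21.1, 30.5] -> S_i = -7.10 + 9.40*i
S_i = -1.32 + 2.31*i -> [-1.32, 0.99, 3.3, 5.61, 7.92]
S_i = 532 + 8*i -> [532, 540, 548, 556, 564]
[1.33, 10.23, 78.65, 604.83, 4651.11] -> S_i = 1.33*7.69^i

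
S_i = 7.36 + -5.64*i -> [7.36, 1.72, -3.92, -9.56, -15.2]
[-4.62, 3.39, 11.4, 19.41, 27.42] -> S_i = -4.62 + 8.01*i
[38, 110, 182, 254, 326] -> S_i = 38 + 72*i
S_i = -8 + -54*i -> [-8, -62, -116, -170, -224]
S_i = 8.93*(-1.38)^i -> [8.93, -12.32, 17.01, -23.47, 32.39]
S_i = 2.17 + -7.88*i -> [2.17, -5.71, -13.59, -21.47, -29.35]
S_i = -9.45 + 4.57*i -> [-9.45, -4.88, -0.31, 4.26, 8.83]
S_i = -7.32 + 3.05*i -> [-7.32, -4.27, -1.22, 1.83, 4.88]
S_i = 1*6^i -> [1, 6, 36, 216, 1296]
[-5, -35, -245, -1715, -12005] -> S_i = -5*7^i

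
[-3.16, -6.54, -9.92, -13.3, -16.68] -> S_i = -3.16 + -3.38*i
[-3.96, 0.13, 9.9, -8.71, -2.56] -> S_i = Random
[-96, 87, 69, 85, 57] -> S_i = Random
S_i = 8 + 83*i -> [8, 91, 174, 257, 340]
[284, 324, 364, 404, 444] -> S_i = 284 + 40*i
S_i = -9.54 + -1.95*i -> [-9.54, -11.49, -13.44, -15.39, -17.34]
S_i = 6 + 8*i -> [6, 14, 22, 30, 38]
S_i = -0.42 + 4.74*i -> [-0.42, 4.32, 9.06, 13.8, 18.54]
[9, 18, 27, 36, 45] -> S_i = 9 + 9*i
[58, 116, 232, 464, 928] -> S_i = 58*2^i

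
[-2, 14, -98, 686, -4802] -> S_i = -2*-7^i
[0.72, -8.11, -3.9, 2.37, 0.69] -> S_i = Random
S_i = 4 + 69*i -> [4, 73, 142, 211, 280]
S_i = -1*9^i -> [-1, -9, -81, -729, -6561]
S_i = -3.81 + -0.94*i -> [-3.81, -4.75, -5.69, -6.63, -7.57]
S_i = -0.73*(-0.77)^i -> [-0.73, 0.56, -0.43, 0.33, -0.26]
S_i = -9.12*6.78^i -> [-9.12, -61.83, -419.23, -2842.39, -19271.42]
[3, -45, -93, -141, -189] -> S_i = 3 + -48*i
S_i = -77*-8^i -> [-77, 616, -4928, 39424, -315392]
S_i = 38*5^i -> [38, 190, 950, 4750, 23750]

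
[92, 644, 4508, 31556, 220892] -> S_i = 92*7^i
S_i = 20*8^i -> [20, 160, 1280, 10240, 81920]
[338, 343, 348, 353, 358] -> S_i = 338 + 5*i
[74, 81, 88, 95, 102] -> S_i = 74 + 7*i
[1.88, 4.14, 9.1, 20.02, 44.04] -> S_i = 1.88*2.20^i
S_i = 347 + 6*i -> [347, 353, 359, 365, 371]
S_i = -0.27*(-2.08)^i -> [-0.27, 0.56, -1.17, 2.43, -5.05]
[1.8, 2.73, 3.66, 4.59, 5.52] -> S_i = 1.80 + 0.93*i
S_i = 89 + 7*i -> [89, 96, 103, 110, 117]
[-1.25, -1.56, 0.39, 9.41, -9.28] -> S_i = Random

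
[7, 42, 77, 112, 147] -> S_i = 7 + 35*i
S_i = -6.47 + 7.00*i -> [-6.47, 0.53, 7.53, 14.53, 21.53]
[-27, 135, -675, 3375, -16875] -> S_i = -27*-5^i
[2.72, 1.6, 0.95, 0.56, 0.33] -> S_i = 2.72*0.59^i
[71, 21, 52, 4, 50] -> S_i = Random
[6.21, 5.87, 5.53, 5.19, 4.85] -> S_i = 6.21 + -0.34*i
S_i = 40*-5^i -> [40, -200, 1000, -5000, 25000]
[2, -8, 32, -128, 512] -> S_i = 2*-4^i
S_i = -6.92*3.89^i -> [-6.92, -26.92, -104.71, -407.34, -1584.54]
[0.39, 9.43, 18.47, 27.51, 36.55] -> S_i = 0.39 + 9.04*i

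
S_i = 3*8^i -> [3, 24, 192, 1536, 12288]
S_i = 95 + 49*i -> [95, 144, 193, 242, 291]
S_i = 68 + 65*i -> [68, 133, 198, 263, 328]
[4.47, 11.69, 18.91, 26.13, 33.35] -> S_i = 4.47 + 7.22*i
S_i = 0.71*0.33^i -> [0.71, 0.23, 0.08, 0.03, 0.01]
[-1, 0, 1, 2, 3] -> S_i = -1 + 1*i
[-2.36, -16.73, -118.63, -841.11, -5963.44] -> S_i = -2.36*7.09^i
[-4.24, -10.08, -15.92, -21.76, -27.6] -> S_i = -4.24 + -5.84*i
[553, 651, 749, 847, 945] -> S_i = 553 + 98*i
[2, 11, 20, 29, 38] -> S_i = 2 + 9*i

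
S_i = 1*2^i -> [1, 2, 4, 8, 16]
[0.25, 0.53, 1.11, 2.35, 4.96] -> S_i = 0.25*2.11^i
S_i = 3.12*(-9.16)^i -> [3.12, -28.58, 261.79, -2397.95, 21965.27]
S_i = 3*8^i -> [3, 24, 192, 1536, 12288]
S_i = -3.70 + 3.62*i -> [-3.7, -0.08, 3.54, 7.16, 10.78]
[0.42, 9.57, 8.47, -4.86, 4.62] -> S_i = Random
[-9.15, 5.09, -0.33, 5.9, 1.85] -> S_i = Random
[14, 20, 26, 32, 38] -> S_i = 14 + 6*i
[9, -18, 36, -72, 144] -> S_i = 9*-2^i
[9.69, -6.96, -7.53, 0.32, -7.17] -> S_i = Random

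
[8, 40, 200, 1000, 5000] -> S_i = 8*5^i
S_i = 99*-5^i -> [99, -495, 2475, -12375, 61875]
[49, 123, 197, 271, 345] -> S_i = 49 + 74*i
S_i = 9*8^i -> [9, 72, 576, 4608, 36864]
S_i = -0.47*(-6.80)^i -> [-0.47, 3.2, -21.73, 147.78, -1004.92]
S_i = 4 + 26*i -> [4, 30, 56, 82, 108]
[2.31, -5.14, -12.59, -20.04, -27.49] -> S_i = 2.31 + -7.45*i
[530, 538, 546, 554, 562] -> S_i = 530 + 8*i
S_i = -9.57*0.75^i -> [-9.57, -7.18, -5.38, -4.04, -3.03]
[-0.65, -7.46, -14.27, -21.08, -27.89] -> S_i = -0.65 + -6.81*i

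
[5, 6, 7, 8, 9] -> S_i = 5 + 1*i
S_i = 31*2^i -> [31, 62, 124, 248, 496]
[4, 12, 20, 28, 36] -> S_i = 4 + 8*i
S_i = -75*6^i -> [-75, -450, -2700, -16200, -97200]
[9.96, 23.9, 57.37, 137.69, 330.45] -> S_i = 9.96*2.40^i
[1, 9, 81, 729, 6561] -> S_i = 1*9^i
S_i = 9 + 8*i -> [9, 17, 25, 33, 41]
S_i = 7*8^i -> [7, 56, 448, 3584, 28672]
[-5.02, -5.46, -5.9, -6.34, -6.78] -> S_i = -5.02 + -0.44*i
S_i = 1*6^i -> [1, 6, 36, 216, 1296]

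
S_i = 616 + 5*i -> [616, 621, 626, 631, 636]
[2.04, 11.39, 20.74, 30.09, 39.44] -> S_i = 2.04 + 9.35*i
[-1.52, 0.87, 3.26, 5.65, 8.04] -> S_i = -1.52 + 2.39*i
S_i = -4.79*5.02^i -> [-4.79, -24.05, -120.71, -605.96, -3041.94]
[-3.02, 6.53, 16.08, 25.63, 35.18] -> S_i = -3.02 + 9.55*i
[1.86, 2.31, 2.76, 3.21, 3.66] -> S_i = 1.86 + 0.45*i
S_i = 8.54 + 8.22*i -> [8.54, 16.76, 24.98, 33.2, 41.42]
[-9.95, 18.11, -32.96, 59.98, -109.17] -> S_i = -9.95*(-1.82)^i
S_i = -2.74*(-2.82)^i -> [-2.74, 7.73, -21.79, 61.45, -173.28]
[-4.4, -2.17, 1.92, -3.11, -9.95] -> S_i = Random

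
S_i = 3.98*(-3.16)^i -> [3.98, -12.58, 39.74, -125.59, 396.85]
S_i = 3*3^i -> [3, 9, 27, 81, 243]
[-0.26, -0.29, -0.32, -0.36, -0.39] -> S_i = -0.26*1.11^i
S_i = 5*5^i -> [5, 25, 125, 625, 3125]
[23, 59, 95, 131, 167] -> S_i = 23 + 36*i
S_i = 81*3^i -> [81, 243, 729, 2187, 6561]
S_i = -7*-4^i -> [-7, 28, -112, 448, -1792]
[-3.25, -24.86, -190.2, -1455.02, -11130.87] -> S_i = -3.25*7.65^i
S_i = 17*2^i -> [17, 34, 68, 136, 272]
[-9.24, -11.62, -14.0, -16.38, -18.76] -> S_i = -9.24 + -2.38*i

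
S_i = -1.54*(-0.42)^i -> [-1.54, 0.65, -0.27, 0.11, -0.05]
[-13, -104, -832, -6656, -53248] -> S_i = -13*8^i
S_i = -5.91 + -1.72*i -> [-5.91, -7.63, -9.35, -11.07, -12.79]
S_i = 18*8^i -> [18, 144, 1152, 9216, 73728]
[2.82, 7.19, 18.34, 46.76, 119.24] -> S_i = 2.82*2.55^i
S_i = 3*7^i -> [3, 21, 147, 1029, 7203]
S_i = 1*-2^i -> [1, -2, 4, -8, 16]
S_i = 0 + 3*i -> [0, 3, 6, 9, 12]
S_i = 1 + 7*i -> [1, 8, 15, 22, 29]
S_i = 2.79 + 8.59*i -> [2.79, 11.38, 19.97, 28.56, 37.15]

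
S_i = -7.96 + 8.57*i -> [-7.96, 0.61, 9.18, 17.75, 26.32]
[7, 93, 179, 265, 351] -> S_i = 7 + 86*i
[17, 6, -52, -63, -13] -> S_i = Random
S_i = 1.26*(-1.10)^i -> [1.26, -1.39, 1.52, -1.68, 1.84]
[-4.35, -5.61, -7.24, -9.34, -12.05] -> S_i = -4.35*1.29^i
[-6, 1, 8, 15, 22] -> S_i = -6 + 7*i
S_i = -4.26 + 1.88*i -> [-4.26, -2.38, -0.5, 1.38, 3.26]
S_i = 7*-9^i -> [7, -63, 567, -5103, 45927]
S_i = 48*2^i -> [48, 96, 192, 384, 768]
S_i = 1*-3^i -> [1, -3, 9, -27, 81]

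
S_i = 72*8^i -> [72, 576, 4608, 36864, 294912]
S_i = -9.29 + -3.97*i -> [-9.29, -13.26, -17.23, -21.2, -25.17]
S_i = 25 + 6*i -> [25, 31, 37, 43, 49]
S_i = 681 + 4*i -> [681, 685, 689, 693, 697]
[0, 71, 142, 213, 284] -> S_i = 0 + 71*i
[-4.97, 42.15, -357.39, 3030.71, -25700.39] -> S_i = -4.97*(-8.48)^i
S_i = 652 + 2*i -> [652, 654, 656, 658, 660]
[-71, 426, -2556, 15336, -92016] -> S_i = -71*-6^i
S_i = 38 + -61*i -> [38, -23, -84, -145, -206]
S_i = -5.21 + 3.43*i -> [-5.21, -1.78, 1.65, 5.08, 8.51]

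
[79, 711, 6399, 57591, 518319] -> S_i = 79*9^i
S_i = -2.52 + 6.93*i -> [-2.52, 4.41, 11.34, 18.27, 25.2]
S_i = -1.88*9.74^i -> [-1.88, -18.31, -178.35, -1737.14, -16919.74]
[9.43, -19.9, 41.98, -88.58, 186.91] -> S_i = 9.43*(-2.11)^i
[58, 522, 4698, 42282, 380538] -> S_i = 58*9^i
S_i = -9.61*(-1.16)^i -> [-9.61, 11.15, -12.93, 15.0, -17.4]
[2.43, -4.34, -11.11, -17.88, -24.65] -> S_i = 2.43 + -6.77*i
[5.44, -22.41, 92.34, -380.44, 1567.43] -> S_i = 5.44*(-4.12)^i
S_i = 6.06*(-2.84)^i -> [6.06, -17.21, 48.88, -138.81, 394.23]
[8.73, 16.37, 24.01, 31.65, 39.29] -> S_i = 8.73 + 7.64*i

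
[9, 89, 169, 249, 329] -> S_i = 9 + 80*i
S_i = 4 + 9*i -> [4, 13, 22, 31, 40]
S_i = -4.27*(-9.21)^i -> [-4.27, 39.33, -362.2, 3335.85, -30723.2]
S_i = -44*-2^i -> [-44, 88, -176, 352, -704]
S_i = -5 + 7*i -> [-5, 2, 9, 16, 23]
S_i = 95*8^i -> [95, 760, 6080, 48640, 389120]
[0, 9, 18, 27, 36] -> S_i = 0 + 9*i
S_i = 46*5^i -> [46, 230, 1150, 5750, 28750]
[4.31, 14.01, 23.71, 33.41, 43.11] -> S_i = 4.31 + 9.70*i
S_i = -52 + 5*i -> [-52, -47, -42, -37, -32]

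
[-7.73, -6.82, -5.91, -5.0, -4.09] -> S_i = -7.73 + 0.91*i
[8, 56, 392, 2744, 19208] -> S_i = 8*7^i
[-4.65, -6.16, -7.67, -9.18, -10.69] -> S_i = -4.65 + -1.51*i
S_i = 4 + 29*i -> [4, 33, 62, 91, 120]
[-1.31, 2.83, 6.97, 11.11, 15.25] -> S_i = -1.31 + 4.14*i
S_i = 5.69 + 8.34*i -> [5.69, 14.03, 22.37, 30.71, 39.05]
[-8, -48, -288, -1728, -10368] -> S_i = -8*6^i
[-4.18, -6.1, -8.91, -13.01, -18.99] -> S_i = -4.18*1.46^i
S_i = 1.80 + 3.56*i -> [1.8, 5.36, 8.92, 12.48, 16.04]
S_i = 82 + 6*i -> [82, 88, 94, 100, 106]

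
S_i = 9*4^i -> [9, 36, 144, 576, 2304]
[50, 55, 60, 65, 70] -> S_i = 50 + 5*i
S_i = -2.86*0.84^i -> [-2.86, -2.4, -2.02, -1.7, -1.42]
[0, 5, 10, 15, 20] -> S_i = 0 + 5*i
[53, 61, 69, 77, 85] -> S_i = 53 + 8*i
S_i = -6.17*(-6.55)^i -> [-6.17, 40.41, -264.71, 1733.84, -11356.65]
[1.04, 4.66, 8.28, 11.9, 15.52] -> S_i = 1.04 + 3.62*i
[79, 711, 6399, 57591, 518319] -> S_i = 79*9^i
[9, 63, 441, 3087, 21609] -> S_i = 9*7^i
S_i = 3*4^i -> [3, 12, 48, 192, 768]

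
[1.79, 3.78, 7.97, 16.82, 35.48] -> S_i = 1.79*2.11^i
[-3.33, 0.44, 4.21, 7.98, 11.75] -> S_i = -3.33 + 3.77*i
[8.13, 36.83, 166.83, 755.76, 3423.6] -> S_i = 8.13*4.53^i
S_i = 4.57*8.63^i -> [4.57, 39.44, 340.36, 2937.3, 25348.92]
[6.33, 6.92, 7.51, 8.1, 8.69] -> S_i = 6.33 + 0.59*i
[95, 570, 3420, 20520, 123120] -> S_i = 95*6^i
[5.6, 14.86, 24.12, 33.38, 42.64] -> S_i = 5.60 + 9.26*i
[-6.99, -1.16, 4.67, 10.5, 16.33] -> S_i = -6.99 + 5.83*i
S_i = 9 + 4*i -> [9, 13, 17, 21, 25]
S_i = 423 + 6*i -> [423, 429, 435, 441, 447]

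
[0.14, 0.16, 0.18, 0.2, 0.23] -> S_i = 0.14*1.13^i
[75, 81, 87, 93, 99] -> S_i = 75 + 6*i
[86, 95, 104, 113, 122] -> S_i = 86 + 9*i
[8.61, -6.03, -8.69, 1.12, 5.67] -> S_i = Random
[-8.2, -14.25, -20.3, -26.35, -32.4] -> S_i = -8.20 + -6.05*i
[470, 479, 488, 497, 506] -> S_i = 470 + 9*i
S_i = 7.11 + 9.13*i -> [7.11, 16.24, 25.37, 34.5, 43.63]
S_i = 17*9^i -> [17, 153, 1377, 12393, 111537]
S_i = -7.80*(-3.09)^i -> [-7.8, 24.1, -74.48, 230.13, -711.1]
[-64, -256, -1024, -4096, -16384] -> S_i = -64*4^i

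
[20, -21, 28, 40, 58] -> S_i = Random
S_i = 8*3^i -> [8, 24, 72, 216, 648]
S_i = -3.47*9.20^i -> [-3.47, -31.92, -293.7, -2702.05, -24858.84]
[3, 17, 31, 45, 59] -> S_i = 3 + 14*i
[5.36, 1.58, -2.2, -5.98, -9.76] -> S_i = 5.36 + -3.78*i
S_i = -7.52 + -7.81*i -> [-7.52, -15.33, -23.14, -30.95, -38.76]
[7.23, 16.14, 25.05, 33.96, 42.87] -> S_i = 7.23 + 8.91*i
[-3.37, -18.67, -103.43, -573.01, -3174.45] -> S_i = -3.37*5.54^i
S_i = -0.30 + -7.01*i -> [-0.3, -7.31, -14.32, -21.33, -28.34]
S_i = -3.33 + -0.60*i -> [-3.33, -3.93, -4.53, -5.13, -5.73]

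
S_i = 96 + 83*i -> [96, 179, 262, 345, 428]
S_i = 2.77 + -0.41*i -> [2.77, 2.36, 1.95, 1.54, 1.13]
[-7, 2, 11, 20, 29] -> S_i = -7 + 9*i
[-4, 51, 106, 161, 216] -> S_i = -4 + 55*i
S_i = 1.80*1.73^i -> [1.8, 3.11, 5.39, 9.32, 16.12]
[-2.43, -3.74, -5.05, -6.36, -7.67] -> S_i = -2.43 + -1.31*i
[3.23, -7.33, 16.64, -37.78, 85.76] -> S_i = 3.23*(-2.27)^i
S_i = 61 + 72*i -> [61, 133, 205, 277, 349]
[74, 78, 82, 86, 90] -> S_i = 74 + 4*i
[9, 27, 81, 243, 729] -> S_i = 9*3^i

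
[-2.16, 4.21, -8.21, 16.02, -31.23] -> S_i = -2.16*(-1.95)^i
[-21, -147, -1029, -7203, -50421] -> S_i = -21*7^i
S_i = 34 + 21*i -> [34, 55, 76, 97, 118]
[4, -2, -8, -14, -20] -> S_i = 4 + -6*i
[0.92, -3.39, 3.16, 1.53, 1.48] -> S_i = Random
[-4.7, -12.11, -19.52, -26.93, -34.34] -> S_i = -4.70 + -7.41*i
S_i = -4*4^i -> [-4, -16, -64, -256, -1024]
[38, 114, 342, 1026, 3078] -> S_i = 38*3^i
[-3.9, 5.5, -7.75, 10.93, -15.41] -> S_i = -3.90*(-1.41)^i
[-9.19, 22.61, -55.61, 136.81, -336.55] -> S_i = -9.19*(-2.46)^i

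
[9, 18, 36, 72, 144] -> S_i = 9*2^i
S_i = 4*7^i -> [4, 28, 196, 1372, 9604]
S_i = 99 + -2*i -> [99, 97, 95, 93, 91]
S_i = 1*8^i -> [1, 8, 64, 512, 4096]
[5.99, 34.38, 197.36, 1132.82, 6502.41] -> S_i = 5.99*5.74^i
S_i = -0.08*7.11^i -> [-0.08, -0.57, -4.04, -28.75, -204.44]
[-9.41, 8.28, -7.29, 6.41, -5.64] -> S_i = -9.41*(-0.88)^i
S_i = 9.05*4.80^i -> [9.05, 43.44, 208.51, 1000.86, 4804.12]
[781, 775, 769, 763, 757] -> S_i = 781 + -6*i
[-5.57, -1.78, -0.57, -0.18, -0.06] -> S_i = -5.57*0.32^i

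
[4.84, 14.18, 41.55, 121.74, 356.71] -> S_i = 4.84*2.93^i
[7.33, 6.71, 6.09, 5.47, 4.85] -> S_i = 7.33 + -0.62*i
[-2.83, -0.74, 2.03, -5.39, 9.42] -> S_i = Random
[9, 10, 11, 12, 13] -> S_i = 9 + 1*i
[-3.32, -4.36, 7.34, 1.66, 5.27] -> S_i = Random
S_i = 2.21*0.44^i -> [2.21, 0.97, 0.43, 0.19, 0.08]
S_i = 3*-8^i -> [3, -24, 192, -1536, 12288]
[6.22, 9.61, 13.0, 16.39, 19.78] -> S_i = 6.22 + 3.39*i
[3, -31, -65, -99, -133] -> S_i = 3 + -34*i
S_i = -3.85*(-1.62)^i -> [-3.85, 6.24, -10.1, 16.37, -26.52]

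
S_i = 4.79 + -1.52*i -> [4.79, 3.27, 1.75, 0.23, -1.29]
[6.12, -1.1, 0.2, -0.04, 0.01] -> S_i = 6.12*(-0.18)^i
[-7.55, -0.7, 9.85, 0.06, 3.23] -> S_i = Random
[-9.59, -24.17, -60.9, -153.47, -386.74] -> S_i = -9.59*2.52^i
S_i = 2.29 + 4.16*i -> [2.29, 6.45, 10.61, 14.77, 18.93]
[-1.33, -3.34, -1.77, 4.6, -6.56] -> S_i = Random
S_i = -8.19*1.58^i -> [-8.19, -12.94, -20.45, -32.3, -51.04]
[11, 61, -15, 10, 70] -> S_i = Random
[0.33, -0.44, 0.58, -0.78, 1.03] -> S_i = 0.33*(-1.33)^i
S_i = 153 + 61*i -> [153, 214, 275, 336, 397]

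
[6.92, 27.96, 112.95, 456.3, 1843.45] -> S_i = 6.92*4.04^i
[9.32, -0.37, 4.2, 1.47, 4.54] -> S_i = Random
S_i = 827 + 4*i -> [827, 831, 835, 839, 843]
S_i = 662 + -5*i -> [662, 657, 652, 647, 642]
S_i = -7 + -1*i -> [-7, -8, -9, -10, -11]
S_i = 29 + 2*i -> [29, 31, 33, 35, 37]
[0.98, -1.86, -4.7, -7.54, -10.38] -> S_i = 0.98 + -2.84*i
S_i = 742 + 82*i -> [742, 824, 906, 988, 1070]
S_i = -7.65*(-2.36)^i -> [-7.65, 18.05, -42.61, 100.55, -237.31]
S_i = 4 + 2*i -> [4, 6, 8, 10, 12]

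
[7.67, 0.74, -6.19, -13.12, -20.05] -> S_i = 7.67 + -6.93*i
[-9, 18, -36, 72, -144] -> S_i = -9*-2^i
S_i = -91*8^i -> [-91, -728, -5824, -46592, -372736]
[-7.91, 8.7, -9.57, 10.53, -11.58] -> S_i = -7.91*(-1.10)^i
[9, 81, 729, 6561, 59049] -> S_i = 9*9^i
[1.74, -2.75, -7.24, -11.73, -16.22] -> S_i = 1.74 + -4.49*i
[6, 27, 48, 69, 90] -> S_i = 6 + 21*i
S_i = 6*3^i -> [6, 18, 54, 162, 486]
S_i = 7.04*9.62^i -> [7.04, 67.72, 651.51, 6267.55, 60293.84]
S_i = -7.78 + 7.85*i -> [-7.78, 0.07, 7.92, 15.77, 23.62]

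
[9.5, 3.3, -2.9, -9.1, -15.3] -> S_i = 9.50 + -6.20*i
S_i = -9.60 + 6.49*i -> [-9.6, -3.11, 3.38, 9.87, 16.36]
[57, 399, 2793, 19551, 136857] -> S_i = 57*7^i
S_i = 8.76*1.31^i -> [8.76, 11.48, 15.03, 19.69, 25.8]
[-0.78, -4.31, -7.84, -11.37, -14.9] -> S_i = -0.78 + -3.53*i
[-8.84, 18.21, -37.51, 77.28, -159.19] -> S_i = -8.84*(-2.06)^i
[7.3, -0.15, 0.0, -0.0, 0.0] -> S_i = 7.30*(-0.02)^i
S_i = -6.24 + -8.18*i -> [-6.24, -14.42, -22.6, -30.78, -38.96]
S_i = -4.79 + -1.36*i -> [-4.79, -6.15, -7.51, -8.87, -10.23]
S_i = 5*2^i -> [5, 10, 20, 40, 80]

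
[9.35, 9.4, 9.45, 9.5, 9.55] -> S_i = 9.35 + 0.05*i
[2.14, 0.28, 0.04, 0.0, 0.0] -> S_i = 2.14*0.13^i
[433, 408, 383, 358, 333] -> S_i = 433 + -25*i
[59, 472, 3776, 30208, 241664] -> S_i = 59*8^i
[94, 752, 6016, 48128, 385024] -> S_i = 94*8^i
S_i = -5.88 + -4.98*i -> [-5.88, -10.86, -15.84, -20.82, -25.8]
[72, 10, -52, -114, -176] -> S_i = 72 + -62*i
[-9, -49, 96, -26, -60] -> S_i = Random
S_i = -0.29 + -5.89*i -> [-0.29, -6.18, -12.07, -17.96, -23.85]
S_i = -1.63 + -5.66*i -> [-1.63, -7.29, -12.95, -18.61, -24.27]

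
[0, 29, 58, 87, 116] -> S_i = 0 + 29*i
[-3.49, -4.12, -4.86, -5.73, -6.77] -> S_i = -3.49*1.18^i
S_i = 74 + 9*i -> [74, 83, 92, 101, 110]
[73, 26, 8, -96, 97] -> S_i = Random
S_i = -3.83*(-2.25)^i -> [-3.83, 8.62, -19.39, 43.63, -98.16]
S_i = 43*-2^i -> [43, -86, 172, -344, 688]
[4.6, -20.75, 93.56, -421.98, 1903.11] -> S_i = 4.60*(-4.51)^i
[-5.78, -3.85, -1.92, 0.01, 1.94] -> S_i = -5.78 + 1.93*i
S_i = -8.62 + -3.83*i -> [-8.62, -12.45, -16.28, -20.11, -23.94]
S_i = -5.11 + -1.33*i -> [-5.11, -6.44, -7.77, -9.1, -10.43]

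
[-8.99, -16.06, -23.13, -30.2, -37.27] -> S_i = -8.99 + -7.07*i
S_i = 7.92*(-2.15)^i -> [7.92, -17.03, 36.61, -78.71, 169.23]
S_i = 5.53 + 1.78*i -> [5.53, 7.31, 9.09, 10.87, 12.65]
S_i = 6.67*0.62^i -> [6.67, 4.14, 2.56, 1.59, 0.99]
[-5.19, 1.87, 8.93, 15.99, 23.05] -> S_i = -5.19 + 7.06*i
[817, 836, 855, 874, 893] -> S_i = 817 + 19*i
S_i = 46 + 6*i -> [46, 52, 58, 64, 70]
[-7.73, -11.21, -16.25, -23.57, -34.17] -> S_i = -7.73*1.45^i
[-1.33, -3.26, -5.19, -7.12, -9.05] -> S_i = -1.33 + -1.93*i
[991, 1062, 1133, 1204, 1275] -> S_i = 991 + 71*i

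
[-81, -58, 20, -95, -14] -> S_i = Random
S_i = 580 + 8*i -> [580, 588, 596, 604, 612]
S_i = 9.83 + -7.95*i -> [9.83, 1.88, -6.07, -14.02, -21.97]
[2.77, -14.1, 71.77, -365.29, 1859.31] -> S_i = 2.77*(-5.09)^i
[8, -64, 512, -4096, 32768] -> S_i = 8*-8^i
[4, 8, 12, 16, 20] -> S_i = 4 + 4*i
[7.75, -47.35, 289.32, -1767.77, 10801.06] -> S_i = 7.75*(-6.11)^i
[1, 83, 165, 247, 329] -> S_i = 1 + 82*i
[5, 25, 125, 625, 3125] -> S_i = 5*5^i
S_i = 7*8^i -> [7, 56, 448, 3584, 28672]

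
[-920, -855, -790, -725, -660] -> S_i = -920 + 65*i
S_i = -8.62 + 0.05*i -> [-8.62, -8.57, -8.52, -8.47, -8.42]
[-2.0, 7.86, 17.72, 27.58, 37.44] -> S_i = -2.00 + 9.86*i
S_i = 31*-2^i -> [31, -62, 124, -248, 496]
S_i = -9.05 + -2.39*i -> [-9.05, -11.44, -13.83, -16.22, -18.61]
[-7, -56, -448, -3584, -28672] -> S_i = -7*8^i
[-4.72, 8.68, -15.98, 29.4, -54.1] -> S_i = -4.72*(-1.84)^i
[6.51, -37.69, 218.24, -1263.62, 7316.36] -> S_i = 6.51*(-5.79)^i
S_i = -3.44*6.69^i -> [-3.44, -23.01, -153.96, -1030.0, -6890.69]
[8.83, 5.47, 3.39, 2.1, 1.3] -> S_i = 8.83*0.62^i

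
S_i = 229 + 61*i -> [229, 290, 351, 412, 473]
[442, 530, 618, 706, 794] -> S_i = 442 + 88*i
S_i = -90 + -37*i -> [-90, -127, -164, -201, -238]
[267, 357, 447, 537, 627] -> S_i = 267 + 90*i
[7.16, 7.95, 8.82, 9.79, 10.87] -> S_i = 7.16*1.11^i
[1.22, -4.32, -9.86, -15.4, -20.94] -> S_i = 1.22 + -5.54*i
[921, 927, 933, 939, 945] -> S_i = 921 + 6*i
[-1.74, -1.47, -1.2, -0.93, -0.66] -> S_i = -1.74 + 0.27*i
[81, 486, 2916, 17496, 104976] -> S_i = 81*6^i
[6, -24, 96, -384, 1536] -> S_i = 6*-4^i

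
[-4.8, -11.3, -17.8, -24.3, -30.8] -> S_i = -4.80 + -6.50*i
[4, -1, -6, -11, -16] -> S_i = 4 + -5*i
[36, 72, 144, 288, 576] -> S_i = 36*2^i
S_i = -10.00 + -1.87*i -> [-10.0, -11.87, -13.74, -15.61, -17.48]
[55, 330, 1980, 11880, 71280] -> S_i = 55*6^i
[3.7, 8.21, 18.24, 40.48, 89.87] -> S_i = 3.70*2.22^i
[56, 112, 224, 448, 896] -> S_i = 56*2^i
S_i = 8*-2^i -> [8, -16, 32, -64, 128]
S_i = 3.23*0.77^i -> [3.23, 2.49, 1.92, 1.47, 1.14]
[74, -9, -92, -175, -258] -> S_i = 74 + -83*i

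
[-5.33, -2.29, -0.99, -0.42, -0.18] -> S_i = -5.33*0.43^i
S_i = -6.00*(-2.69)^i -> [-6.0, 16.14, -43.42, 116.79, -314.17]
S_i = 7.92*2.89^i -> [7.92, 22.89, 66.15, 191.17, 552.48]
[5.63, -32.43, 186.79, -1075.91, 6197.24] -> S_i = 5.63*(-5.76)^i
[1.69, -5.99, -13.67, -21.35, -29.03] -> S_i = 1.69 + -7.68*i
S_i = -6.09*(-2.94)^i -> [-6.09, 17.9, -52.64, 154.76, -454.99]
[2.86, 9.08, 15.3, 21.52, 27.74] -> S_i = 2.86 + 6.22*i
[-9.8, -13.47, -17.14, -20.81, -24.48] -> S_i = -9.80 + -3.67*i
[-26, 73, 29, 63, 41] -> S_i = Random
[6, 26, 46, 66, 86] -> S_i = 6 + 20*i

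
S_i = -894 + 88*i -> [-894, -806, -718, -630, -542]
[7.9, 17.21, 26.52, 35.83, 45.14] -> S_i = 7.90 + 9.31*i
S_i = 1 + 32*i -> [1, 33, 65, 97, 129]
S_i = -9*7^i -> [-9, -63, -441, -3087, -21609]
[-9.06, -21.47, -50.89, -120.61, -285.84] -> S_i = -9.06*2.37^i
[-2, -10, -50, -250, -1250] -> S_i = -2*5^i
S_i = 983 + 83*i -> [983, 1066, 1149, 1232, 1315]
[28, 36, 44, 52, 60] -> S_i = 28 + 8*i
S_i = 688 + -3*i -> [688, 685, 682, 679, 676]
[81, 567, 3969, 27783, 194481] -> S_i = 81*7^i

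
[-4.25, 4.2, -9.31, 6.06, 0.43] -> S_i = Random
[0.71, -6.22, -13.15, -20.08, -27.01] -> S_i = 0.71 + -6.93*i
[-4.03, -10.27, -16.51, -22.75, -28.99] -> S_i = -4.03 + -6.24*i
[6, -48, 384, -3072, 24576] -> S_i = 6*-8^i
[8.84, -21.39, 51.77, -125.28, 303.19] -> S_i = 8.84*(-2.42)^i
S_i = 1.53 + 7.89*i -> [1.53, 9.42, 17.31, 25.2, 33.09]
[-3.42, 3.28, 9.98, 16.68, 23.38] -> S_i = -3.42 + 6.70*i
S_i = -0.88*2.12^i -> [-0.88, -1.87, -3.96, -8.38, -17.78]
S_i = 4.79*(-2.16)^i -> [4.79, -10.35, 22.35, -48.27, 104.27]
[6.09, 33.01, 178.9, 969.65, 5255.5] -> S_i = 6.09*5.42^i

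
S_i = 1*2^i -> [1, 2, 4, 8, 16]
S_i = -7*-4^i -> [-7, 28, -112, 448, -1792]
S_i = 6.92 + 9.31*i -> [6.92, 16.23, 25.54, 34.85, 44.16]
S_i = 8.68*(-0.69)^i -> [8.68, -5.99, 4.13, -2.85, 1.97]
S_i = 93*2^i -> [93, 186, 372, 744, 1488]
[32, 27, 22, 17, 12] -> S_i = 32 + -5*i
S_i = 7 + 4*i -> [7, 11, 15, 19, 23]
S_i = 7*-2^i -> [7, -14, 28, -56, 112]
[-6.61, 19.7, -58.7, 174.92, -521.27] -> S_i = -6.61*(-2.98)^i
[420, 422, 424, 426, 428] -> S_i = 420 + 2*i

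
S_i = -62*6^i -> [-62, -372, -2232, -13392, -80352]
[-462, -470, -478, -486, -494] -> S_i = -462 + -8*i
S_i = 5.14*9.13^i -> [5.14, 46.93, 428.45, 3911.79, 35714.64]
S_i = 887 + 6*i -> [887, 893, 899, 905, 911]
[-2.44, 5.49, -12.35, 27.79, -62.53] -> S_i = -2.44*(-2.25)^i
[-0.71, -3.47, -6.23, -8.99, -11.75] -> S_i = -0.71 + -2.76*i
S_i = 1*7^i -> [1, 7, 49, 343, 2401]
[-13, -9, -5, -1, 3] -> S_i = -13 + 4*i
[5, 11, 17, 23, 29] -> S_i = 5 + 6*i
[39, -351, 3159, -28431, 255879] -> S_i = 39*-9^i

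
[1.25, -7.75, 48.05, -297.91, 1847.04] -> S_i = 1.25*(-6.20)^i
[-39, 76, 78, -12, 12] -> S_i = Random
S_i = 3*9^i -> [3, 27, 243, 2187, 19683]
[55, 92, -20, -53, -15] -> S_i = Random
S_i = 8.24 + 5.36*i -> [8.24, 13.6, 18.96, 24.32, 29.68]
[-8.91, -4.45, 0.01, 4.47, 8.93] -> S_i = -8.91 + 4.46*i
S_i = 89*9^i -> [89, 801, 7209, 64881, 583929]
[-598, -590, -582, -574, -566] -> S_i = -598 + 8*i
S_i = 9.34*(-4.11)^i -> [9.34, -38.39, 157.77, -648.44, 2665.1]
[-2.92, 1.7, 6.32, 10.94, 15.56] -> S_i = -2.92 + 4.62*i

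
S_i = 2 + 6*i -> [2, 8, 14, 20, 26]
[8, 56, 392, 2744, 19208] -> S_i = 8*7^i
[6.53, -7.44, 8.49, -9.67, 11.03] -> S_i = 6.53*(-1.14)^i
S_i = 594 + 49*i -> [594, 643, 692, 741, 790]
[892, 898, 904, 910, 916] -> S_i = 892 + 6*i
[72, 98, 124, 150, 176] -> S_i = 72 + 26*i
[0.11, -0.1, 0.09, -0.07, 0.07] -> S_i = 0.11*(-0.88)^i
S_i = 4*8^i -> [4, 32, 256, 2048, 16384]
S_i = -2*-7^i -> [-2, 14, -98, 686, -4802]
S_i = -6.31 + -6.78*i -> [-6.31, -13.09, -19.87, -26.65, -33.43]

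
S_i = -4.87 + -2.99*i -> [-4.87, -7.86, -10.85, -13.84, -16.83]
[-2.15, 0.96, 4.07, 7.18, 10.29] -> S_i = -2.15 + 3.11*i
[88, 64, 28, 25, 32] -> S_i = Random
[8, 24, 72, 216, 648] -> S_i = 8*3^i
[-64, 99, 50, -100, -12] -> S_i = Random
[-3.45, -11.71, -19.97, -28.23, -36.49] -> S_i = -3.45 + -8.26*i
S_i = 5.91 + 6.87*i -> [5.91, 12.78, 19.65, 26.52, 33.39]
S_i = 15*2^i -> [15, 30, 60, 120, 240]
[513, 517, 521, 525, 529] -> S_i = 513 + 4*i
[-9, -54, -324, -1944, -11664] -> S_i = -9*6^i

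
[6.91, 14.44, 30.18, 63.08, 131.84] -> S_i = 6.91*2.09^i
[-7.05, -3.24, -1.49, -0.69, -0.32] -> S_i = -7.05*0.46^i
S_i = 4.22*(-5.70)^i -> [4.22, -24.05, 137.11, -781.51, 4454.63]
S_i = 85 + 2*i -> [85, 87, 89, 91, 93]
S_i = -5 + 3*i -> [-5, -2, 1, 4, 7]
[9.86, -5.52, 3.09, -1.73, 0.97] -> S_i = 9.86*(-0.56)^i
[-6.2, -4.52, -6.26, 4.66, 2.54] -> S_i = Random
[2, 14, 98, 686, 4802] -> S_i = 2*7^i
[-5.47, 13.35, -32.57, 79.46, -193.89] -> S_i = -5.47*(-2.44)^i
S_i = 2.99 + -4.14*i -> [2.99, -1.15, -5.29, -9.43, -13.57]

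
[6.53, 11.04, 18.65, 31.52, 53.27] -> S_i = 6.53*1.69^i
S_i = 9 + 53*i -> [9, 62, 115, 168, 221]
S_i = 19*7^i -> [19, 133, 931, 6517, 45619]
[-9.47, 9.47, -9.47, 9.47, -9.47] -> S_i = -9.47*(-1.00)^i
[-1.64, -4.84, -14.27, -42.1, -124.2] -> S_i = -1.64*2.95^i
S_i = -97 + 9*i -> [-97, -88, -79, -70, -61]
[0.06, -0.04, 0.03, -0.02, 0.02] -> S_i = 0.06*(-0.74)^i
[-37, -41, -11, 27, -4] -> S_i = Random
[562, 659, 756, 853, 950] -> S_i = 562 + 97*i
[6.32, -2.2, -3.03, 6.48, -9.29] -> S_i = Random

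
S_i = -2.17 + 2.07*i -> [-2.17, -0.1, 1.97, 4.04, 6.11]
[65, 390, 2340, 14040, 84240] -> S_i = 65*6^i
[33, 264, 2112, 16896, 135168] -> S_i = 33*8^i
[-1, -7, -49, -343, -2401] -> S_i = -1*7^i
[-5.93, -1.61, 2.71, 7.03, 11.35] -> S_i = -5.93 + 4.32*i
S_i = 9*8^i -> [9, 72, 576, 4608, 36864]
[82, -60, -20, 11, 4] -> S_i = Random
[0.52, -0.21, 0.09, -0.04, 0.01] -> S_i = 0.52*(-0.41)^i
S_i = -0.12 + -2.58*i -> [-0.12, -2.7, -5.28, -7.86, -10.44]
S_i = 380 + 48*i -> [380, 428, 476, 524, 572]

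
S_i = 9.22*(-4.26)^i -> [9.22, -39.28, 167.32, -712.79, 3036.47]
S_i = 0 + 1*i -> [0, 1, 2, 3, 4]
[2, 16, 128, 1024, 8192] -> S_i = 2*8^i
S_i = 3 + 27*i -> [3, 30, 57, 84, 111]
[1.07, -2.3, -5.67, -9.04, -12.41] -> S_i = 1.07 + -3.37*i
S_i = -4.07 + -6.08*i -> [-4.07, -10.15, -16.23, -22.31, -28.39]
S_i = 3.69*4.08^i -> [3.69, 15.06, 61.43, 250.61, 1022.51]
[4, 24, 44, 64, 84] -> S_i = 4 + 20*i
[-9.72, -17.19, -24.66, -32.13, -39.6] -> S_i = -9.72 + -7.47*i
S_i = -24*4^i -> [-24, -96, -384, -1536, -6144]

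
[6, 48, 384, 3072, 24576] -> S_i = 6*8^i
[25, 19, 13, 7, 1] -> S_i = 25 + -6*i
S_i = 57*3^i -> [57, 171, 513, 1539, 4617]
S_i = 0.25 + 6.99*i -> [0.25, 7.24, 14.23, 21.22, 28.21]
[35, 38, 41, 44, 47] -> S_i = 35 + 3*i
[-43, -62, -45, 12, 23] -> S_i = Random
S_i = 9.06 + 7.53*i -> [9.06, 16.59, 24.12, 31.65, 39.18]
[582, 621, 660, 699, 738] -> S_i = 582 + 39*i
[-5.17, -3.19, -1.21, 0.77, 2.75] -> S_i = -5.17 + 1.98*i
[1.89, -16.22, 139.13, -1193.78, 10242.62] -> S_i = 1.89*(-8.58)^i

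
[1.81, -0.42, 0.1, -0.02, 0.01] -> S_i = 1.81*(-0.23)^i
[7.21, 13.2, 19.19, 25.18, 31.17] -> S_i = 7.21 + 5.99*i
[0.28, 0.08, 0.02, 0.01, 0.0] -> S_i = 0.28*0.27^i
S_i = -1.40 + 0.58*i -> [-1.4, -0.82, -0.24, 0.34, 0.92]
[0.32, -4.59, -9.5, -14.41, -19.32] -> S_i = 0.32 + -4.91*i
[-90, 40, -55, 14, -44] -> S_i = Random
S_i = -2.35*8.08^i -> [-2.35, -18.99, -153.42, -1239.66, -10016.44]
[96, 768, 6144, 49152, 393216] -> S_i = 96*8^i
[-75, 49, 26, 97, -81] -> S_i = Random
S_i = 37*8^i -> [37, 296, 2368, 18944, 151552]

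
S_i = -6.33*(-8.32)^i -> [-6.33, 52.67, -438.18, 3645.64, -30331.72]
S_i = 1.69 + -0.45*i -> [1.69, 1.24, 0.79, 0.34, -0.11]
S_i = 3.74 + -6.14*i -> [3.74, -2.4, -8.54, -14.68, -20.82]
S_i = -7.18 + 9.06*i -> [-7.18, 1.88, 10.94, 20.0, 29.06]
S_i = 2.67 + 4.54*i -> [2.67, 7.21, 11.75, 16.29, 20.83]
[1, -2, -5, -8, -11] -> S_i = 1 + -3*i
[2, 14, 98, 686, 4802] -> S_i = 2*7^i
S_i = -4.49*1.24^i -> [-4.49, -5.57, -6.9, -8.56, -10.62]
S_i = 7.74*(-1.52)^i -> [7.74, -11.76, 17.88, -27.18, 41.32]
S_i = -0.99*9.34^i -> [-0.99, -9.25, -86.36, -806.63, -7533.95]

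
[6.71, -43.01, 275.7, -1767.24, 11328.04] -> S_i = 6.71*(-6.41)^i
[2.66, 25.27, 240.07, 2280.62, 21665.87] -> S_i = 2.66*9.50^i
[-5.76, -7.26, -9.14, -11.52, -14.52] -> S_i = -5.76*1.26^i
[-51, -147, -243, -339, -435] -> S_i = -51 + -96*i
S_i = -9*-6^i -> [-9, 54, -324, 1944, -11664]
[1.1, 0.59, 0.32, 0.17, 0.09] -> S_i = 1.10*0.54^i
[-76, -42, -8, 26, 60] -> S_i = -76 + 34*i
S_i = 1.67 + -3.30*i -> [1.67, -1.63, -4.93, -8.23, -11.53]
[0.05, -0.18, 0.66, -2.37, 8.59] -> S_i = 0.05*(-3.62)^i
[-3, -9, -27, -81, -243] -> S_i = -3*3^i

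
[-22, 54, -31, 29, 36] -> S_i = Random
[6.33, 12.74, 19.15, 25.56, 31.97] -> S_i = 6.33 + 6.41*i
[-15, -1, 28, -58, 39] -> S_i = Random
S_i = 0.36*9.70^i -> [0.36, 3.49, 33.87, 328.56, 3187.05]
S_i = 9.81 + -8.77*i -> [9.81, 1.04, -7.73, -16.5, -25.27]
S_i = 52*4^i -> [52, 208, 832, 3328, 13312]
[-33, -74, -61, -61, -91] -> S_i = Random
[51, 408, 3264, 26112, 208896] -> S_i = 51*8^i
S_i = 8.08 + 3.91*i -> [8.08, 11.99, 15.9, 19.81, 23.72]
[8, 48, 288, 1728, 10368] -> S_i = 8*6^i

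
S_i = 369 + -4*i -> [369, 365, 361, 357, 353]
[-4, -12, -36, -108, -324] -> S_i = -4*3^i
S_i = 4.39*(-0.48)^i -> [4.39, -2.11, 1.01, -0.49, 0.23]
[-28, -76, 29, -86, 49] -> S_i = Random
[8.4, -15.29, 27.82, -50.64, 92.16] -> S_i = 8.40*(-1.82)^i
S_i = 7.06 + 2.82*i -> [7.06, 9.88, 12.7, 15.52, 18.34]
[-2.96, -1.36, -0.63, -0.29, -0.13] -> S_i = -2.96*0.46^i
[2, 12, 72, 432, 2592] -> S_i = 2*6^i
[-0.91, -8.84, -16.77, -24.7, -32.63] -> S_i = -0.91 + -7.93*i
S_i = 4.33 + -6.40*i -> [4.33, -2.07, -8.47, -14.87, -21.27]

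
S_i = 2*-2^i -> [2, -4, 8, -16, 32]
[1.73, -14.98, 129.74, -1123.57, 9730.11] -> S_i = 1.73*(-8.66)^i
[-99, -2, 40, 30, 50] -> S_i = Random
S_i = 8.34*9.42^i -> [8.34, 78.56, 740.06, 6971.38, 65670.4]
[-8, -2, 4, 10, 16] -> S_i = -8 + 6*i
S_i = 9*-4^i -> [9, -36, 144, -576, 2304]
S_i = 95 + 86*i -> [95, 181, 267, 353, 439]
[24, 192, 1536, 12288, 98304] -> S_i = 24*8^i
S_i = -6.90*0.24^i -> [-6.9, -1.66, -0.4, -0.1, -0.02]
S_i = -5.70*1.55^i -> [-5.7, -8.84, -13.69, -21.23, -32.9]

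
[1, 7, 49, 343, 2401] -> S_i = 1*7^i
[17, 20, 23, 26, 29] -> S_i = 17 + 3*i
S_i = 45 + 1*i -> [45, 46, 47, 48, 49]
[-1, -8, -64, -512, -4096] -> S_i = -1*8^i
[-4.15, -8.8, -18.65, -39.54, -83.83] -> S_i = -4.15*2.12^i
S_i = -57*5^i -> [-57, -285, -1425, -7125, -35625]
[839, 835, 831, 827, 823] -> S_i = 839 + -4*i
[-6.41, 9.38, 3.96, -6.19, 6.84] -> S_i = Random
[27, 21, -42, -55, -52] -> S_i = Random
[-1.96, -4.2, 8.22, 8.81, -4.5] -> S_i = Random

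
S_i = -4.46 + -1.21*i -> [-4.46, -5.67, -6.88, -8.09, -9.3]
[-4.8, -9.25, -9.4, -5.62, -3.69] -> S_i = Random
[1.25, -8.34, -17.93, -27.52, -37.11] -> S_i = 1.25 + -9.59*i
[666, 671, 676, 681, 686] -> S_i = 666 + 5*i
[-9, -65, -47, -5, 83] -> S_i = Random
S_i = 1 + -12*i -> [1, -11, -23, -35, -47]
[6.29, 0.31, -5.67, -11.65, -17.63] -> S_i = 6.29 + -5.98*i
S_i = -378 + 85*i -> [-378, -293, -208, -123, -38]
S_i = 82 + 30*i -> [82, 112, 142, 172, 202]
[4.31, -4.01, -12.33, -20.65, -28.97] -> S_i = 4.31 + -8.32*i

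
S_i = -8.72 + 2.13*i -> [-8.72, -6.59, -4.46, -2.33, -0.2]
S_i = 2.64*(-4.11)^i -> [2.64, -10.85, 44.6, -183.29, 753.31]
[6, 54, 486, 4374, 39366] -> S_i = 6*9^i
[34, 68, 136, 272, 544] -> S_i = 34*2^i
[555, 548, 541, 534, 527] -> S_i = 555 + -7*i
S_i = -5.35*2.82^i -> [-5.35, -15.09, -42.55, -119.98, -338.34]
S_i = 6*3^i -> [6, 18, 54, 162, 486]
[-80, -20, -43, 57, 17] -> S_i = Random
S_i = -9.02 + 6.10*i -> [-9.02, -2.92, 3.18, 9.28, 15.38]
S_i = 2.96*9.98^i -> [2.96, 29.54, 294.82, 2942.28, 29363.91]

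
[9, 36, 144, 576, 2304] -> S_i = 9*4^i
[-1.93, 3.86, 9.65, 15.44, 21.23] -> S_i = -1.93 + 5.79*i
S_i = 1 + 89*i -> [1, 90, 179, 268, 357]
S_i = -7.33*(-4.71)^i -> [-7.33, 34.52, -162.61, 765.89, -3607.34]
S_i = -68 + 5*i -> [-68, -63, -58, -53, -48]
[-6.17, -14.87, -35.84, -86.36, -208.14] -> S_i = -6.17*2.41^i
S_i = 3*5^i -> [3, 15, 75, 375, 1875]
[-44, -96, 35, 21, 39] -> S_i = Random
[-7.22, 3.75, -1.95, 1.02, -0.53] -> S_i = -7.22*(-0.52)^i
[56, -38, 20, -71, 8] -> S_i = Random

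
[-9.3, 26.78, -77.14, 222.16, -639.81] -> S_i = -9.30*(-2.88)^i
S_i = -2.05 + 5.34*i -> [-2.05, 3.29, 8.63, 13.97, 19.31]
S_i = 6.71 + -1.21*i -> [6.71, 5.5, 4.29, 3.08, 1.87]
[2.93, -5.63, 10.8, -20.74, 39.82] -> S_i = 2.93*(-1.92)^i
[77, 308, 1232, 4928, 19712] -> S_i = 77*4^i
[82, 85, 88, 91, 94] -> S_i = 82 + 3*i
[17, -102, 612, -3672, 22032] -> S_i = 17*-6^i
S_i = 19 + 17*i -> [19, 36, 53, 70, 87]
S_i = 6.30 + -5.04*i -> [6.3, 1.26, -3.78, -8.82, -13.86]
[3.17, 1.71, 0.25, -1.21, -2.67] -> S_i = 3.17 + -1.46*i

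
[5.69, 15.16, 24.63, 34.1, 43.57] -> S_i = 5.69 + 9.47*i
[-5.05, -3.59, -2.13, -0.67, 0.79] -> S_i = -5.05 + 1.46*i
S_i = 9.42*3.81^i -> [9.42, 35.89, 136.74, 520.99, 1984.96]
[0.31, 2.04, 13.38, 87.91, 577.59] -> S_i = 0.31*6.57^i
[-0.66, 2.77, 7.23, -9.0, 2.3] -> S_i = Random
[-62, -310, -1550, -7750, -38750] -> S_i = -62*5^i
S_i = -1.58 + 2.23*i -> [-1.58, 0.65, 2.88, 5.11, 7.34]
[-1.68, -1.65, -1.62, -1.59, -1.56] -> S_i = -1.68 + 0.03*i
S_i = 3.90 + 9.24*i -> [3.9, 13.14, 22.38, 31.62, 40.86]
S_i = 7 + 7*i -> [7, 14, 21, 28, 35]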